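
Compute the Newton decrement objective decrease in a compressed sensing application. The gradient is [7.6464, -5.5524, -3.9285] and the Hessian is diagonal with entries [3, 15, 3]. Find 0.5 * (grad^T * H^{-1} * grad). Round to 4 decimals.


Step 1: H is diagonal, so H^(-1) * g = [2.5488, -0.3702, -1.3095].
Step 2: g^T H^(-1) g = sum_i g_i^2 / H_ii
  = (7.6464)^2/3 + (-5.5524)^2/15 + (-3.9285)^2/3
  = 19.4891 + 2.0553 + 5.1444 = 26.6888
Step 3: Objective decrease = 0.5 * g^T H^(-1) g = 13.3444


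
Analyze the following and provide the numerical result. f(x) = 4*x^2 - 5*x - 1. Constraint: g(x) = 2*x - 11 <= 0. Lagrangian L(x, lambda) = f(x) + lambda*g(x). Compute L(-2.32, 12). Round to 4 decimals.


Step 1: Evaluate f(x).
f(-2.32) = 4*(-2.32)^2 - 5*(-2.32) - 1 = 32.1296
Step 2: Evaluate g(x).
g(-2.32) = 2*-2.32 - 11 = -15.64
Step 3: Compute Lagrangian.
L = 32.1296 + 12*-15.64 = -155.5504


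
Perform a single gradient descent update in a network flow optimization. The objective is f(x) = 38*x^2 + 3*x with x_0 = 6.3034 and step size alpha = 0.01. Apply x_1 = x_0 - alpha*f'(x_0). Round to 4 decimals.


We compute the gradient at x_0 and apply the update.
f'(x) = 76*x + 3
f'(6.3034) = 76*6.3034 + 3 = 482.0584
x_1 = 6.3034 - 0.01*482.0584 = 1.4828


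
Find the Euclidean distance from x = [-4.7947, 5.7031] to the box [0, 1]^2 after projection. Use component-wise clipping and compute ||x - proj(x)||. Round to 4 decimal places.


Project each component onto [0, 1].
clip(-4.7947) = 0.0, clip(5.7031) = 1.0
Projection = [0.0, 1.0]
Squared diffs: [22.9891, 22.1191]
Distance = sqrt(45.1082) = 6.7163


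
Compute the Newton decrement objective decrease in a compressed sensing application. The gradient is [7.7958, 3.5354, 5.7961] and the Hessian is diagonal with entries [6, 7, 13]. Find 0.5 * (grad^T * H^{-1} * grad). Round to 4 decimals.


Step 1: H is diagonal, so H^(-1) * g = [1.2993, 0.5051, 0.4459].
Step 2: g^T H^(-1) g = sum_i g_i^2 / H_ii
  = (7.7958)^2/6 + (3.5354)^2/7 + (5.7961)^2/13
  = 10.1291 + 1.7856 + 2.5842 = 14.4989
Step 3: Objective decrease = 0.5 * g^T H^(-1) g = 7.2494


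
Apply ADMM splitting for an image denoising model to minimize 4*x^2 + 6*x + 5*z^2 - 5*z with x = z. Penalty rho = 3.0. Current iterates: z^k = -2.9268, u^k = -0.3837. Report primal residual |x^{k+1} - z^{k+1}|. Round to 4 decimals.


ADMM iteration with rho = 3.0, z^k = -2.9268, u^k = -0.3837
Step 1: x-update.
Minimize 4*x^2 + 6*x + (3.0/2)*(x + 2.9268 - 0.3837)^2
FOC: (2*4 + 3.0)*x = -6 + 3.0*(-2.9268 + 0.3837)
x^{k+1} = -1.239
Step 2: z-update.
Minimize 5*z^2 - 5*z + (3.0/2)*(-1.239 - z - 0.3837)^2
FOC: (2*5 + 3.0)*z = 5 + 3.0*(-1.239 - 0.3837)
z^{k+1} = 0.0101
Step 3: u-update.
u^{k+1} = -0.3837 - 1.239 - 0.0101 = -1.6329
Step 4: Primal residual = |-1.239 - 0.0101| = 1.2492


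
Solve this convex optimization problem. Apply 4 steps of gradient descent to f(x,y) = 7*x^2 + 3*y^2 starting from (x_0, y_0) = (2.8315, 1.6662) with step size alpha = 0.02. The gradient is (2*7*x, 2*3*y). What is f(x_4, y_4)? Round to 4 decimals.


Gradient descent on f(x,y) = 7*x^2 + 3*y^2.
Starting point: (2.8315, 1.6662), alpha = 0.02
Step 1: grad_x = 2*7*2.8315 = 39.641, grad_y = 2*3*1.6662 = 9.9972
  x_1 = 2.8315 - 0.02*39.641 = 2.0387
  y_1 = 1.6662 - 0.02*9.9972 = 1.4663
Step 2: grad_x = 2*7*2.0387 = 28.5415, grad_y = 2*3*1.4663 = 8.7975
  x_2 = 2.0387 - 0.02*28.5415 = 1.4678
  y_2 = 1.4663 - 0.02*8.7975 = 1.2903
Step 3: grad_x = 2*7*1.4678 = 20.5499, grad_y = 2*3*1.2903 = 7.7418
  x_3 = 1.4678 - 0.02*20.5499 = 1.0569
  y_3 = 1.2903 - 0.02*7.7418 = 1.1355
Step 4: grad_x = 2*7*1.0569 = 14.7959, grad_y = 2*3*1.1355 = 6.8128
  x_4 = 1.0569 - 0.02*14.7959 = 0.7609
  y_4 = 1.1355 - 0.02*6.8128 = 0.9992
f(0.7609, 0.9992) = 7*0.7609^2 + 3*0.9992^2 = 7.0484


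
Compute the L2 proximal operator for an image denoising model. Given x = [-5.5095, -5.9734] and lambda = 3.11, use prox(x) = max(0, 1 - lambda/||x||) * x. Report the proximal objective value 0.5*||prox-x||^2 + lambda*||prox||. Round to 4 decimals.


Step 1: Compute ||x||.
||x|| = 8.1263
Step 2: Compute scaling factor.
scale = max(0, 1 - 3.11/8.1263) = 0.6173
Step 3: prox(x) = [-3.401, -3.6873]
||prox(x)|| = 5.0163
Step 4: Proximal objective.
0.5*||prox-x||^2 = 4.8361
lambda*||prox|| = 15.6007
Total = 20.4366


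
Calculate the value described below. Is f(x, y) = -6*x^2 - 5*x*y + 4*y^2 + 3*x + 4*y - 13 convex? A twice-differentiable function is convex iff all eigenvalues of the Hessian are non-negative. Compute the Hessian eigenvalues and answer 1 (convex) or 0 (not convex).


The Hessian of f(x,y) = -6*x^2 - 5*x*y + 4*y^2 + 3*x + 4*y - 13 is:
H = [[-12, -5], [-5, 8]]
Trace = -12 + 8 = -4
Determinant = -12*8 - (-5)^2 = -121
Discriminant = (-4)^2 - 4*-121 = 500.0
Eigenvalues: lambda_1 = -13.1803, lambda_2 = 9.1803
The function is not convex.

0


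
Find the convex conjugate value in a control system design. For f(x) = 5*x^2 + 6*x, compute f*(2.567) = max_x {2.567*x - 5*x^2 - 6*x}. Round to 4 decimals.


f*(y) = sup_x {y*x - a*x^2 - b*x} = sup_x {(y-b)*x - a*x^2}
FOC: (y - b) - 2a*x = 0 => x* = (y - b)/(2a)
x* = (2.567 - 6)/(2*5) = -0.3433
f*(2.567) = (y-b)^2/(4a) = (2.567 - 6)^2/(4*5)
= 11.7855/20 = 0.5893


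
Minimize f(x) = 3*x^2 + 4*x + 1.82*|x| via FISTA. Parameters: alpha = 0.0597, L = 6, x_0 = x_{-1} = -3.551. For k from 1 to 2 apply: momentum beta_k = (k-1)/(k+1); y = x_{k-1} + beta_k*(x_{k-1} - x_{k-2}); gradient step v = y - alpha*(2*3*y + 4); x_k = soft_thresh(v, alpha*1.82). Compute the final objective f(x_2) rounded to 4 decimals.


FISTA on f(x) = 3*x^2 + 4*x + 1.82*|x|
L = 6, alpha = 0.0597
Iteration 1: beta = 0.0, y = -3.551 + 0.0*(-3.551 + 3.551) = -3.551
  grad(y) = -17.306, v = y - alpha*grad = -2.5178
  prox(v) = soft_thresh(-2.5178, 0.1087) = -2.4092
Iteration 2: beta = 0.3333, y = -2.4092 + 0.3333*(-2.4092 + 3.551) = -2.0286
  grad(y) = -8.1714, v = y - alpha*grad = -1.5407
  prox(v) = soft_thresh(-1.5407, 0.1087) = -1.4321
f(x_2) = 3*(-1.4321)^2 + 4*(-1.4321) + 1.82*|-1.4321| = 3.0306


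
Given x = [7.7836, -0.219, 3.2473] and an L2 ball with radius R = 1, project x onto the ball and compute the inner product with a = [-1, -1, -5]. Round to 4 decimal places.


Step 1: Compute ||x|| (intermediates to 6 decimals).
||x|| = sqrt(7.7836^2 + (-0.219)^2 + 3.2473^2) = 8.436667
Step 2: Project.
Since ||x|| > R, scale = R/||x|| = 1/8.436667 = 0.11853, proj(x) = scale * x
proj(x) = [0.92259, -0.025958, 0.384902]
Step 3: Dot product.
a^T * proj(x) = -1*0.92259 - 1*(-0.025958) - 5*0.384902 = -2.8211


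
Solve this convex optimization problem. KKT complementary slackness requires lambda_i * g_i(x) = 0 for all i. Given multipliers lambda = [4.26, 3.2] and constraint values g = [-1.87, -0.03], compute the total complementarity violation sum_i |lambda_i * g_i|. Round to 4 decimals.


KKT complementary slackness check:
lambda_1 * g_1 = 4.26 * -1.87 = -7.9662
lambda_2 * g_2 = 3.2 * -0.03 = -0.096
Total violation = 7.9662 + 0.096 = 8.0622


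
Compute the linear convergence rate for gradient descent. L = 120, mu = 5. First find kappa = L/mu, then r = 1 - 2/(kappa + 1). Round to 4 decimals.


Step 1: Compute the condition number.
kappa = L/mu = 120/5 = 24.0
Step 2: Compute the convergence rate.
r = 1 - 2/(kappa + 1) = 1 - 2*mu/(L + mu) = (L - mu)/(L + mu) = 115/125 = 0.92


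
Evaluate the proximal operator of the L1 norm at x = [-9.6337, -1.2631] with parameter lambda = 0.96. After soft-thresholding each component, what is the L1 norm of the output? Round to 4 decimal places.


Soft-thresholding with lambda = 0.96:
prox(-9.6337) = sign(-9.6337)*max(|-9.6337| - 0.96, 0) = -8.6737
prox(-1.2631) = sign(-1.2631)*max(|-1.2631| - 0.96, 0) = -0.3031
prox(x) = [-8.6737, -0.3031]
||prox(x)||_1 = 8.6737 + 0.3031 = 8.9768


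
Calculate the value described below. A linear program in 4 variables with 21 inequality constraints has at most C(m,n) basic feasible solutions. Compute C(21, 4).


Each vertex corresponds to some choice of n active constraints out of m, so the number of vertices is at most C(m, n) = m! / (n!(m-n)!).
m = 21, n = 4
Numerator: 21 * 20 * 19 * 18
Denominator: 4! = 24
C(21, 4) = 5985


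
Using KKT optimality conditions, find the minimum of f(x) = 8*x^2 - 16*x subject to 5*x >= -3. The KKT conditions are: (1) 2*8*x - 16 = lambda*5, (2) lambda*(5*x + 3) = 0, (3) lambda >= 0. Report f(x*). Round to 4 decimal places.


Step 1: Try lambda = 0 (constraint inactive).
Stationarity: 2*8*x - 16 = 0
x* = 16/(2*8) = 1.0
Check constraint: 5*1.0 = 5.0 >= -3 -- satisfied.
Step 2: Compute optimal value.
f(x*) = 8*1.0^2 - 16*1.0 = -8.0


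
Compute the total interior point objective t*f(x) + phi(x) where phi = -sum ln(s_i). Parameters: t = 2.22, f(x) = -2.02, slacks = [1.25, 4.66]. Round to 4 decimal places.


Step 1: Compute log-barrier.
ln values: [0.2231, 1.539]
phi = -(0.2231 + 1.539) = -1.7622
Step 2: Compute augmented objective.
t*f(x) = 2.22*-2.02 = -4.4844
Total = -4.4844 - 1.7622 = -6.2466


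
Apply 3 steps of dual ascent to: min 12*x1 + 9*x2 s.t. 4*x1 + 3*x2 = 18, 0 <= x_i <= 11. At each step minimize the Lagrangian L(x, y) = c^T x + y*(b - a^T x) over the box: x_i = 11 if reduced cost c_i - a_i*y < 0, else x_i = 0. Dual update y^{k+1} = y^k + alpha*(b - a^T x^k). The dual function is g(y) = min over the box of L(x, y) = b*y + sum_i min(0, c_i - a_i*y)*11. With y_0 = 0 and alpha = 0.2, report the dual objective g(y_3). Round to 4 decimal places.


Dual ascent for LP: min 12*x1 + 9*x2, 4*x1 + 3*x2 = 18, 0 <= x_i <= 11
Step 1: y^k = 0.0, reduced costs: (12.0, 9.0)
  x^k = (0.0, 0.0), subgradient = b - a^T x = 18.0
  y^{k+1} = 0.0 + 0.2*18.0 = 3.6
Step 2: y^k = 3.6, reduced costs: (-2.4, -1.8)
  x^k = (11.0, 11.0), subgradient = b - a^T x = -59.0
  y^{k+1} = 3.6 + 0.2*-59.0 = -8.2
Step 3: y^k = -8.2, reduced costs: (44.8, 33.6)
  x^k = (0.0, 0.0), subgradient = b - a^T x = 18.0
  y^{k+1} = -8.2 + 0.2*18.0 = -4.6
Dual objective at y_3 = -4.6: reduced costs (30.4, 22.8), box minimizer x = (0.0, 0.0)
g(y_3) = b*y + (c1 - a1*y)*x1 + (c2 - a2*y)*x2 = 18*(-4.6) + 30.4*0.0 + 22.8*0.0 = -82.8 + 0.0 + 0.0 = -82.8


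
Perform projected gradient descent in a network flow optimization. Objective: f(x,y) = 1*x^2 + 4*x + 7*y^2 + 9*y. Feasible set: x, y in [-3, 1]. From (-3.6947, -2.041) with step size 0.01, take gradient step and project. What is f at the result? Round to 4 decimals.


Step 1: Compute gradient at (-3.6947, -2.041).
grad_x = 2*1*-3.6947 + 4 = -3.3894
grad_y = 2*7*-2.041 + 9 = -19.574
Step 2: Gradient step.
x_raw = -3.6947 - 0.01*-3.3894 = -3.6608
y_raw = -2.041 - 0.01*-19.574 = -1.8453
Step 3: Project onto [-3, 1].
x_proj = clip(-3.6608) = -3.0
y_proj = clip(-1.8453) = -1.8453
Step 4: Evaluate f.
f(-3.0, -1.8453) = 4.2276


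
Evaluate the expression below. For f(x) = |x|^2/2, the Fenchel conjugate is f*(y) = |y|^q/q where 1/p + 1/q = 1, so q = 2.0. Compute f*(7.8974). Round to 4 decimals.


The conjugate exponent q satisfies 1/p + 1/q = 1.
p = 2, so q = 2/(2 - 1) = 2.0
|y|^q = 7.8974^2.0 = 62.3689
f*(7.8974) = 62.3689 / 2.0 = 31.1845


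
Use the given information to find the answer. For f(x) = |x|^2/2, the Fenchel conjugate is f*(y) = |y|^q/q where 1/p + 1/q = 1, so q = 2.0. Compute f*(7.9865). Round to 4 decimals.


The conjugate exponent q satisfies 1/p + 1/q = 1.
p = 2, so q = 2/(2 - 1) = 2.0
|y|^q = 7.9865^2.0 = 63.7842
f*(7.9865) = 63.7842 / 2.0 = 31.8921


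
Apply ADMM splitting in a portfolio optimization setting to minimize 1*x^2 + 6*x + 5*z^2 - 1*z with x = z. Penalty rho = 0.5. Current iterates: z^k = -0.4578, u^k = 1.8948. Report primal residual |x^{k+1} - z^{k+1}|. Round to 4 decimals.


ADMM iteration with rho = 0.5, z^k = -0.4578, u^k = 1.8948
Step 1: x-update.
Minimize 1*x^2 + 6*x + (0.5/2)*(x + 0.4578 + 1.8948)^2
FOC: (2*1 + 0.5)*x = -6 + 0.5*(-0.4578 - 1.8948)
x^{k+1} = -2.8705
Step 2: z-update.
Minimize 5*z^2 - 1*z + (0.5/2)*(-2.8705 - z + 1.8948)^2
FOC: (2*5 + 0.5)*z = 1 + 0.5*(-2.8705 + 1.8948)
z^{k+1} = 0.0488
Step 3: u-update.
u^{k+1} = 1.8948 - 2.8705 - 0.0488 = -1.0245
Step 4: Primal residual = |-2.8705 - 0.0488| = 2.9193


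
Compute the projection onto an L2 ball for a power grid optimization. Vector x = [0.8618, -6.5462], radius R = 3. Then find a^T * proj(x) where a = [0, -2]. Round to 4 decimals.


Step 1: Compute ||x|| (intermediates to 6 decimals).
||x|| = sqrt(0.8618^2 + (-6.5462)^2) = 6.602684
Step 2: Project.
Since ||x|| > R, scale = R/||x|| = 3/6.602684 = 0.454361, proj(x) = scale * x
proj(x) = [0.391568, -2.974338]
Step 3: Dot product.
a^T * proj(x) = 0*0.391568 - 2*(-2.974338) = 5.9487


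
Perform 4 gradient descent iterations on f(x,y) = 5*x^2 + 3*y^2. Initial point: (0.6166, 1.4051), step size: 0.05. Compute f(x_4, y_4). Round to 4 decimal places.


Gradient descent on f(x,y) = 5*x^2 + 3*y^2.
Starting point: (0.6166, 1.4051), alpha = 0.05
Step 1: grad_x = 2*5*0.6166 = 6.166, grad_y = 2*3*1.4051 = 8.4306
  x_1 = 0.6166 - 0.05*6.166 = 0.3083
  y_1 = 1.4051 - 0.05*8.4306 = 0.9836
Step 2: grad_x = 2*5*0.3083 = 3.083, grad_y = 2*3*0.9836 = 5.9014
  x_2 = 0.3083 - 0.05*3.083 = 0.1542
  y_2 = 0.9836 - 0.05*5.9014 = 0.6885
Step 3: grad_x = 2*5*0.1542 = 1.5415, grad_y = 2*3*0.6885 = 4.131
  x_3 = 0.1542 - 0.05*1.5415 = 0.0771
  y_3 = 0.6885 - 0.05*4.131 = 0.4819
Step 4: grad_x = 2*5*0.0771 = 0.7708, grad_y = 2*3*0.4819 = 2.8917
  x_4 = 0.0771 - 0.05*0.7708 = 0.0385
  y_4 = 0.4819 - 0.05*2.8917 = 0.3374
f(0.0385, 0.3374) = 5*0.0385^2 + 3*0.3374^2 = 0.3489


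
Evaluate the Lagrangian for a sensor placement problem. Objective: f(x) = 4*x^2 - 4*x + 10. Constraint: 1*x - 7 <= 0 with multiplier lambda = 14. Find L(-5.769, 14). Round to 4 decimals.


Step 1: Evaluate f(x).
f(-5.769) = 4*(-5.769)^2 - 4*(-5.769) + 10 = 166.2014
Step 2: Evaluate g(x).
g(-5.769) = 1*-5.769 - 7 = -12.769
Step 3: Compute Lagrangian.
L = 166.2014 + 14*-12.769 = -12.5646


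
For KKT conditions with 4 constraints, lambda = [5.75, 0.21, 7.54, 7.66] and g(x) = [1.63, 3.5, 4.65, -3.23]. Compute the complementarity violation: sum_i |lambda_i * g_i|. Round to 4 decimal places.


KKT complementary slackness check:
lambda_1 * g_1 = 5.75 * 1.63 = 9.3725
lambda_2 * g_2 = 0.21 * 3.5 = 0.735
lambda_3 * g_3 = 7.54 * 4.65 = 35.061
lambda_4 * g_4 = 7.66 * -3.23 = -24.7418
Total violation = 9.3725 + 0.735 + 35.061 + 24.7418 = 69.9103


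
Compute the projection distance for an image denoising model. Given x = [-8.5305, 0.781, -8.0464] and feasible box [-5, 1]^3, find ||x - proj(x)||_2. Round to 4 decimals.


Project each component onto [-5, 1].
clip(-8.5305) = -5.0, clip(0.781) = 0.781, clip(-8.0464) = -5.0
Projection = [-5.0, 0.781, -5.0]
Squared diffs: [12.4644, 0.0, 9.2806]
Distance = sqrt(21.745) = 4.6632


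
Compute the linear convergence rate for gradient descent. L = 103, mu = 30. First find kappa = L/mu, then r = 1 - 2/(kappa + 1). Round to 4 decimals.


Step 1: Compute the condition number.
kappa = L/mu = 103/30 = 3.4333
Step 2: Compute the convergence rate.
r = 1 - 2/(kappa + 1) = 1 - 2*mu/(L + mu) = (L - mu)/(L + mu) = 73/133 = 0.5489


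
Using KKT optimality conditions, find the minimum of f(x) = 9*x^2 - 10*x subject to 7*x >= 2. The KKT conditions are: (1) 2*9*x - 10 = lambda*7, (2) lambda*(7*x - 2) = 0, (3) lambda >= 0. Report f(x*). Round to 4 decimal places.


Step 1: Try lambda = 0 (constraint inactive).
Stationarity: 2*9*x - 10 = 0
x* = 10/(2*9) = 5/9 = 0.5556 (rounded; the exact value 5/9 is used below)
Check constraint: 7*0.5556 = 3.8892 >= 2 -- satisfied.
Step 2: Compute optimal value.
f(x*) = 9*(5/9)^2 - 10*(5/9) = -2.7778


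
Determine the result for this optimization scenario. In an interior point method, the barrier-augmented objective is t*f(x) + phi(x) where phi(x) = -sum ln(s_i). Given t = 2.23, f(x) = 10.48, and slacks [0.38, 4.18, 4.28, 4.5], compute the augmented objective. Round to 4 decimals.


Step 1: Compute log-barrier.
ln values: [-0.9676, 1.4303, 1.454, 1.5041]
phi = -(-0.9676 + 1.4303 + 1.454 + 1.5041) = -3.4208
Step 2: Compute augmented objective.
t*f(x) = 2.23*10.48 = 23.3704
Total = 23.3704 - 3.4208 = 19.9496


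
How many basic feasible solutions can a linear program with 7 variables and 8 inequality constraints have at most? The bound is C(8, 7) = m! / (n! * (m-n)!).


Each vertex corresponds to some choice of n active constraints out of m, so the number of vertices is at most C(m, n) = m! / (n!(m-n)!).
m = 8, n = 7
Numerator: 8 * 7 * 6 * 5 * 4 * 3 * 2
Denominator: 7! = 5040
C(8, 7) = 8


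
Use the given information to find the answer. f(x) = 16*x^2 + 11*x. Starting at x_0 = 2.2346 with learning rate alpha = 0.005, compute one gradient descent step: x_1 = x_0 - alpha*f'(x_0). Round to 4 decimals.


We compute the gradient at x_0 and apply the update.
f'(x) = 32*x + 11
f'(2.2346) = 32*2.2346 + 11 = 82.5072
x_1 = 2.2346 - 0.005*82.5072 = 1.8221


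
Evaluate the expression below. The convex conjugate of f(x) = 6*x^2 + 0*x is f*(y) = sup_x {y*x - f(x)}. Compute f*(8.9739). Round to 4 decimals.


f*(y) = sup_x {y*x - a*x^2 - b*x} = sup_x {(y-b)*x - a*x^2}
FOC: (y - b) - 2a*x = 0 => x* = (y - b)/(2a)
x* = (8.9739 - 0)/(2*6) = 0.7478
f*(8.9739) = (y-b)^2/(4a) = (8.9739 - 0)^2/(4*6)
= 80.5309/24 = 3.3555


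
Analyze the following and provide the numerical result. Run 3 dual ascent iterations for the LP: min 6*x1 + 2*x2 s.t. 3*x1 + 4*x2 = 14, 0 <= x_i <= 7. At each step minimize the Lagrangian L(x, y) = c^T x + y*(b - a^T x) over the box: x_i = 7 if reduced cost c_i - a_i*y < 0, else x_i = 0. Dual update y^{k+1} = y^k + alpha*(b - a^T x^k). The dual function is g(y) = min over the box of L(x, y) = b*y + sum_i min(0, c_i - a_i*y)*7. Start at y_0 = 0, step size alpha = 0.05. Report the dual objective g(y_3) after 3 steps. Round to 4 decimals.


Dual ascent for LP: min 6*x1 + 2*x2, 3*x1 + 4*x2 = 14, 0 <= x_i <= 7
Step 1: y^k = 0.0, reduced costs: (6.0, 2.0)
  x^k = (0.0, 0.0), subgradient = b - a^T x = 14.0
  y^{k+1} = 0.0 + 0.05*14.0 = 0.7
Step 2: y^k = 0.7, reduced costs: (3.9, -0.8)
  x^k = (0.0, 7.0), subgradient = b - a^T x = -14.0
  y^{k+1} = 0.7 + 0.05*-14.0 = -0.0
Step 3: y^k = -0.0, reduced costs: (6.0, 2.0)
  x^k = (0.0, 0.0), subgradient = b - a^T x = 14.0
  y^{k+1} = -0.0 + 0.05*14.0 = 0.7
Dual objective at y_3 = 0.7: reduced costs (3.9, -0.8), box minimizer x = (0.0, 7.0)
g(y_3) = b*y + (c1 - a1*y)*x1 + (c2 - a2*y)*x2 = 14*0.7 + 3.9*0.0 + (-0.8)*7.0 = 9.8 + 0.0 - 5.6 = 4.2


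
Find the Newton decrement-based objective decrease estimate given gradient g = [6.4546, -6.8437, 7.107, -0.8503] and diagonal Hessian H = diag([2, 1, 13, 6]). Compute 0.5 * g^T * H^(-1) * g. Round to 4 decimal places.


Step 1: H is diagonal, so H^(-1) * g = [3.2273, -6.8437, 0.5467, -0.1417].
Step 2: g^T H^(-1) g = sum_i g_i^2 / H_ii
  = (6.4546)^2/2 + (-6.8437)^2/1 + (7.107)^2/13 + (-0.8503)^2/6
  = 20.8309 + 46.8362 + 3.8853 + 0.1205 = 71.673
Step 3: Objective decrease = 0.5 * g^T H^(-1) g = 35.8365


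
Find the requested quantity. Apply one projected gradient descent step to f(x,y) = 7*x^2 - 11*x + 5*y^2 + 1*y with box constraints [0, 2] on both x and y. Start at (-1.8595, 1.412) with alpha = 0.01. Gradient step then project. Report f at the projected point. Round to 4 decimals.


Step 1: Compute gradient at (-1.8595, 1.412).
grad_x = 2*7*-1.8595 - 11 = -37.033
grad_y = 2*5*1.412 + 1 = 15.12
Step 2: Gradient step.
x_raw = -1.8595 - 0.01*-37.033 = -1.4892
y_raw = 1.412 - 0.01*15.12 = 1.2608
Step 3: Project onto [0, 2].
x_proj = clip(-1.4892) = 0.0
y_proj = clip(1.2608) = 1.2608
Step 4: Evaluate f.
f(0.0, 1.2608) = 9.2089


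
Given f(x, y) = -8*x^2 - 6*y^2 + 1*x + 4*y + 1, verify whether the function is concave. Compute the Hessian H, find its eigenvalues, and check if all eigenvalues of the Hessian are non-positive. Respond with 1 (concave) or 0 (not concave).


The Hessian of f(x,y) = -8*x^2 - 6*y^2 + 1*x + 4*y + 1 is:
H = [[-16, 0], [0, -12]]
Trace = -16 - 12 = -28
Determinant = -16*-12 - (0)^2 = 192
Discriminant = (-28)^2 - 4*192 = 16.0
Eigenvalues: lambda_1 = -16.0, lambda_2 = -12.0
The function is concave.

1


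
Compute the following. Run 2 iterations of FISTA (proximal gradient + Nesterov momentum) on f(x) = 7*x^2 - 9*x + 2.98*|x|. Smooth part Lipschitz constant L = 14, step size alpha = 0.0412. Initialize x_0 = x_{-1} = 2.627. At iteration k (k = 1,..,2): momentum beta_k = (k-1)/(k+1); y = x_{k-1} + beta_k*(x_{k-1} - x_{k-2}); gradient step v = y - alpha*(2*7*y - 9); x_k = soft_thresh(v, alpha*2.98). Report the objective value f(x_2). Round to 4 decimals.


FISTA on f(x) = 7*x^2 - 9*x + 2.98*|x|
L = 14, alpha = 0.0412
Iteration 1: beta = 0.0, y = 2.627 + 0.0*(2.627 - 2.627) = 2.627
  grad(y) = 27.778, v = y - alpha*grad = 1.4825
  prox(v) = soft_thresh(1.4825, 0.1228) = 1.3598
Iteration 2: beta = 0.3333, y = 1.3598 + 0.3333*(1.3598 - 2.627) = 0.9374
  grad(y) = 4.123, v = y - alpha*grad = 0.7675
  prox(v) = soft_thresh(0.7675, 0.1228) = 0.6447
f(x_2) = 7*0.6447^2 - 9*0.6447 + 2.98*|0.6447| = -0.9716


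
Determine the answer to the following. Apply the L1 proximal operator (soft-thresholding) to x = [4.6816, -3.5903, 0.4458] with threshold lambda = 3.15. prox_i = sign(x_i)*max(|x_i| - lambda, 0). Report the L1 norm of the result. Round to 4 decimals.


Soft-thresholding with lambda = 3.15:
prox(4.6816) = sign(4.6816)*max(|4.6816| - 3.15, 0) = 1.5316
prox(-3.5903) = sign(-3.5903)*max(|-3.5903| - 3.15, 0) = -0.4403
prox(0.4458) = sign(0.4458)*max(|0.4458| - 3.15, 0) = 0.0
prox(x) = [1.5316, -0.4403, 0.0]
||prox(x)||_1 = 1.5316 + 0.4403 + 0.0 = 1.9719


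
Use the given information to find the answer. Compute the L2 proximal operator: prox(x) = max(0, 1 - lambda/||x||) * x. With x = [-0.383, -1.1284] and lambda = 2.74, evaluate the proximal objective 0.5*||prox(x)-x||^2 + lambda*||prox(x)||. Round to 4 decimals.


Step 1: Compute ||x||.
||x|| = 1.1916
Step 2: Compute scaling factor.
scale = max(0, 1 - 2.74/1.1916) = 0.0
Step 3: prox(x) = [-0.0, -0.0]
||prox(x)|| = 0.0
Step 4: Proximal objective.
0.5*||prox-x||^2 = 0.71
lambda*||prox|| = 0.0
Total = 0.71


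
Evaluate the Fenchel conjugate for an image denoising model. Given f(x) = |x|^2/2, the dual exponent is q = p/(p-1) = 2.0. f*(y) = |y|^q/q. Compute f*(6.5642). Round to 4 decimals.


The conjugate exponent q satisfies 1/p + 1/q = 1.
p = 2, so q = 2/(2 - 1) = 2.0
|y|^q = 6.5642^2.0 = 43.0887
f*(6.5642) = 43.0887 / 2.0 = 21.5444


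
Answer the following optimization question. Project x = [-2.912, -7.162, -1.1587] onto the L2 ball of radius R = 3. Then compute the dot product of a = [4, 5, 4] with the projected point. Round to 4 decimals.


Step 1: Compute ||x|| (intermediates to 6 decimals).
||x|| = sqrt((-2.912)^2 + (-7.162)^2 + (-1.1587)^2) = 7.817709
Step 2: Project.
Since ||x|| > R, scale = R/||x|| = 3/7.817709 = 0.383744, proj(x) = scale * x
proj(x) = [-1.117463, -2.748375, -0.444644]
Step 3: Dot product.
a^T * proj(x) = 4*(-1.117463) + 5*(-2.748375) + 4*(-0.444644) = -19.9903


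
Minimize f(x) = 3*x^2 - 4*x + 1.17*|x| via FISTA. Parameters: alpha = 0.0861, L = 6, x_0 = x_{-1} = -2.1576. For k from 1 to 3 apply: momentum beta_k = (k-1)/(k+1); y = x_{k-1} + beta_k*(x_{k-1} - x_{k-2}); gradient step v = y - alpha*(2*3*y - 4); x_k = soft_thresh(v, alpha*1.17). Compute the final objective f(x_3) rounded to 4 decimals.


FISTA on f(x) = 3*x^2 - 4*x + 1.17*|x|
L = 6, alpha = 0.0861
Iteration 1: beta = 0.0, y = -2.1576 + 0.0*(-2.1576 + 2.1576) = -2.1576
  grad(y) = -16.9456, v = y - alpha*grad = -0.6986
  prox(v) = soft_thresh(-0.6986, 0.1007) = -0.5978
Iteration 2: beta = 0.3333, y = -0.5978 + 0.3333*(-0.5978 + 2.1576) = -0.0779
  grad(y) = -4.4676, v = y - alpha*grad = 0.3067
  prox(v) = soft_thresh(0.3067, 0.1007) = 0.206
Iteration 3: beta = 0.5, y = 0.206 + 0.5*(0.206 + 0.5978) = 0.6079
  grad(y) = -0.3525, v = y - alpha*grad = 0.6383
  prox(v) = soft_thresh(0.6383, 0.1007) = 0.5375
f(x_3) = 3*0.5375^2 - 4*0.5375 + 1.17*|0.5375| = -0.6544


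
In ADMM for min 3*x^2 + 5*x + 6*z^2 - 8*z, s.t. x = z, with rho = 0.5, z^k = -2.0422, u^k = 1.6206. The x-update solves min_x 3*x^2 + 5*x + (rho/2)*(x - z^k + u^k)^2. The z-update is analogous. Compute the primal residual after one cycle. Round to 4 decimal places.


ADMM iteration with rho = 0.5, z^k = -2.0422, u^k = 1.6206
Step 1: x-update.
Minimize 3*x^2 + 5*x + (0.5/2)*(x + 2.0422 + 1.6206)^2
FOC: (2*3 + 0.5)*x = -5 + 0.5*(-2.0422 - 1.6206)
x^{k+1} = -1.051
Step 2: z-update.
Minimize 6*z^2 - 8*z + (0.5/2)*(-1.051 - z + 1.6206)^2
FOC: (2*6 + 0.5)*z = 8 + 0.5*(-1.051 + 1.6206)
z^{k+1} = 0.6628
Step 3: u-update.
u^{k+1} = 1.6206 - 1.051 - 0.6628 = -0.0932
Step 4: Primal residual = |-1.051 - 0.6628| = 1.7138


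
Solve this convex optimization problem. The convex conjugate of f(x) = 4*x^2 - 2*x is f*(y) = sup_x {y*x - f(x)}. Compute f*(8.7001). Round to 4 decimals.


f*(y) = sup_x {y*x - a*x^2 - b*x} = sup_x {(y-b)*x - a*x^2}
FOC: (y - b) - 2a*x = 0 => x* = (y - b)/(2a)
x* = (8.7001 + 2)/(2*4) = 1.3375
f*(8.7001) = (y-b)^2/(4a) = (8.7001 + 2)^2/(4*4)
= 114.4921/16 = 7.1558


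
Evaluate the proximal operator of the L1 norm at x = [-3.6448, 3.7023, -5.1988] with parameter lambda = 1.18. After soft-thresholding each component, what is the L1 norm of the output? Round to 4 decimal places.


Soft-thresholding with lambda = 1.18:
prox(-3.6448) = sign(-3.6448)*max(|-3.6448| - 1.18, 0) = -2.4648
prox(3.7023) = sign(3.7023)*max(|3.7023| - 1.18, 0) = 2.5223
prox(-5.1988) = sign(-5.1988)*max(|-5.1988| - 1.18, 0) = -4.0188
prox(x) = [-2.4648, 2.5223, -4.0188]
||prox(x)||_1 = 2.4648 + 2.5223 + 4.0188 = 9.0059


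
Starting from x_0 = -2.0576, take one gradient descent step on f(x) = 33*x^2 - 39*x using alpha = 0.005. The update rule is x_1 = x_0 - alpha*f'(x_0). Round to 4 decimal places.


We compute the gradient at x_0 and apply the update.
f'(x) = 66*x - 39
f'(-2.0576) = 66*-2.0576 - 39 = -174.8016
x_1 = -2.0576 - 0.005*-174.8016 = -1.1836


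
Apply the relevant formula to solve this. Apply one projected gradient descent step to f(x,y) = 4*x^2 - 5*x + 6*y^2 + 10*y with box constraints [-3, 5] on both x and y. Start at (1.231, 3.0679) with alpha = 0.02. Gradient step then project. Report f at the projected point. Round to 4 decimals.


Step 1: Compute gradient at (1.231, 3.0679).
grad_x = 2*4*1.231 - 5 = 4.848
grad_y = 2*6*3.0679 + 10 = 46.8148
Step 2: Gradient step.
x_raw = 1.231 - 0.02*4.848 = 1.134
y_raw = 3.0679 - 0.02*46.8148 = 2.1316
Step 3: Project onto [-3, 5].
x_proj = clip(1.134) = 1.134
y_proj = clip(2.1316) = 2.1316
Step 4: Evaluate f.
f(1.134, 2.1316) = 48.0524


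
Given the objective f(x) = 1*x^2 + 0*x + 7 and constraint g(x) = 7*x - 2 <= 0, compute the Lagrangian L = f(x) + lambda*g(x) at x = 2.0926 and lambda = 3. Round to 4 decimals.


Step 1: Evaluate f(x).
f(2.0926) = 1*2.0926^2 + 0*2.0926 + 7 = 11.379
Step 2: Evaluate g(x).
g(2.0926) = 7*2.0926 - 2 = 12.6482
Step 3: Compute Lagrangian.
L = 11.379 + 3*12.6482 = 49.3236


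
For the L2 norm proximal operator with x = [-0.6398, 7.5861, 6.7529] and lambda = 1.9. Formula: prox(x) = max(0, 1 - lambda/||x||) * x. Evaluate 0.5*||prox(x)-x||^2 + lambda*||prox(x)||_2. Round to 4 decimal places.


Step 1: Compute ||x||.
||x|| = 10.1764
Step 2: Compute scaling factor.
scale = max(0, 1 - 1.9/10.1764) = 0.8133
Step 3: prox(x) = [-0.5203, 6.1697, 5.4921]
||prox(x)|| = 8.2764
Step 4: Proximal objective.
0.5*||prox-x||^2 = 1.805
lambda*||prox|| = 15.7252
Total = 17.5302


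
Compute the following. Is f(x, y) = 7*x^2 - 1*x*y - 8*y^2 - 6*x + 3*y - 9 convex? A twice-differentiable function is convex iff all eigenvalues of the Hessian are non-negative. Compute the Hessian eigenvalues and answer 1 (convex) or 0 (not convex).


The Hessian of f(x,y) = 7*x^2 - 1*x*y - 8*y^2 - 6*x + 3*y - 9 is:
H = [[14, -1], [-1, -16]]
Trace = 14 - 16 = -2
Determinant = 14*-16 - (-1)^2 = -225
Discriminant = (-2)^2 - 4*-225 = 904.0
Eigenvalues: lambda_1 = -16.0333, lambda_2 = 14.0333
The function is not convex.

0


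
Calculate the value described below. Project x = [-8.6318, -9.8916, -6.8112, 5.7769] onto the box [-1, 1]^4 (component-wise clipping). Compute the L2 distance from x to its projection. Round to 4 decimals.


Project each component onto [-1, 1].
clip(-8.6318) = -1.0, clip(-9.8916) = -1.0, clip(-6.8112) = -1.0, clip(5.7769) = 1.0
Projection = [-1.0, -1.0, -1.0, 1.0]
Squared diffs: [58.2444, 79.0606, 33.77, 22.8188]
Distance = sqrt(193.8938) = 13.9246


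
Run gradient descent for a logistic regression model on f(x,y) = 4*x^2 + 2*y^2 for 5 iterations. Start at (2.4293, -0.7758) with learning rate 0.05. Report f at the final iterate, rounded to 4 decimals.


Gradient descent on f(x,y) = 4*x^2 + 2*y^2.
Starting point: (2.4293, -0.7758), alpha = 0.05
Step 1: grad_x = 2*4*2.4293 = 19.4344, grad_y = 2*2*-0.7758 = -3.1032
  x_1 = 2.4293 - 0.05*19.4344 = 1.4576
  y_1 = -0.7758 - 0.05*-3.1032 = -0.6206
Step 2: grad_x = 2*4*1.4576 = 11.6606, grad_y = 2*2*-0.6206 = -2.4826
  x_2 = 1.4576 - 0.05*11.6606 = 0.8745
  y_2 = -0.6206 - 0.05*-2.4826 = -0.4965
Step 3: grad_x = 2*4*0.8745 = 6.9964, grad_y = 2*2*-0.4965 = -1.986
  x_3 = 0.8745 - 0.05*6.9964 = 0.5247
  y_3 = -0.4965 - 0.05*-1.986 = -0.3972
Step 4: grad_x = 2*4*0.5247 = 4.1978, grad_y = 2*2*-0.3972 = -1.5888
  x_4 = 0.5247 - 0.05*4.1978 = 0.3148
  y_4 = -0.3972 - 0.05*-1.5888 = -0.3178
Step 5: grad_x = 2*4*0.3148 = 2.5187, grad_y = 2*2*-0.3178 = -1.2711
  x_5 = 0.3148 - 0.05*2.5187 = 0.1889
  y_5 = -0.3178 - 0.05*-1.2711 = -0.2542
f(0.1889, -0.2542) = 4*0.1889^2 + 2*(-0.2542)^2 = 0.272


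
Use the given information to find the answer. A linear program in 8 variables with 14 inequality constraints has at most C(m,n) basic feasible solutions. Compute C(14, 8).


Each vertex corresponds to some choice of n active constraints out of m, so the number of vertices is at most C(m, n) = m! / (n!(m-n)!).
m = 14, n = 8
Numerator: 14 * 13 * 12 * 11 * 10 * 9 * 8 * 7
Denominator: 8! = 40320
C(14, 8) = 3003


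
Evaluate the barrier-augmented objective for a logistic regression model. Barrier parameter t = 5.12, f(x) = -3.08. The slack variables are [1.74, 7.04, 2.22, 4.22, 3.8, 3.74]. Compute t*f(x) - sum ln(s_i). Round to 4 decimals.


Step 1: Compute log-barrier.
ln values: [0.5539, 1.9516, 0.7975, 1.4398, 1.335, 1.3191]
phi = -(0.5539 + 1.9516 + 0.7975 + 1.4398 + 1.335 + 1.3191) = -7.3969
Step 2: Compute augmented objective.
t*f(x) = 5.12*-3.08 = -15.7696
Total = -15.7696 - 7.3969 = -23.1665


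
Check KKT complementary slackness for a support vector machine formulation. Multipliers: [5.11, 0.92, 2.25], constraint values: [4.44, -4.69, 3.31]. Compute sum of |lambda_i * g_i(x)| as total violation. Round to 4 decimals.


KKT complementary slackness check:
lambda_1 * g_1 = 5.11 * 4.44 = 22.6884
lambda_2 * g_2 = 0.92 * -4.69 = -4.3148
lambda_3 * g_3 = 2.25 * 3.31 = 7.4475
Total violation = 22.6884 + 4.3148 + 7.4475 = 34.4507


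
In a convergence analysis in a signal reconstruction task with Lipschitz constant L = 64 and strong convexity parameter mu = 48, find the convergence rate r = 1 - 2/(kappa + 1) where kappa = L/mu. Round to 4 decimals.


Step 1: Compute the condition number.
kappa = L/mu = 64/48 = 1.3333
Step 2: Compute the convergence rate.
r = 1 - 2/(kappa + 1) = 1 - 2*mu/(L + mu) = (L - mu)/(L + mu) = 16/112 = 0.1429


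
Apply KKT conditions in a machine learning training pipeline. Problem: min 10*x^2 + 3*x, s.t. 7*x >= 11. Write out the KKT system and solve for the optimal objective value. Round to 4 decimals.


Step 1: Try lambda = 0 (constraint inactive).
x_unc = -3/(2*10) = -0.15
Check: 7*-0.15 = -1.05 < 11 -- violated!
Step 2: Constraint must be active: 7*x = 11
x* = 11/7 = 1.5714 (rounded; the exact value 11/7 is used below)
lambda = (2*10*(11/7) + 3)/7 = 4.9184
Step 3: Compute optimal value.
f(x*) = 10*(11/7)^2 + 3*(11/7) = 29.4082


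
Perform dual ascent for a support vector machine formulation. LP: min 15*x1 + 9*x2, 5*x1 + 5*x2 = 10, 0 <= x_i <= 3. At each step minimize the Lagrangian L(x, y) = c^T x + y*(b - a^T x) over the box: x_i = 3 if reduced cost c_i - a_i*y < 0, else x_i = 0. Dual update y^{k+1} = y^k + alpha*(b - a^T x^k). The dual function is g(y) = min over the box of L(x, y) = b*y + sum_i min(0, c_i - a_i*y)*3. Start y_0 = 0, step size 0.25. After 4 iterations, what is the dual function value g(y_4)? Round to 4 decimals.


Dual ascent for LP: min 15*x1 + 9*x2, 5*x1 + 5*x2 = 10, 0 <= x_i <= 3
Step 1: y^k = 0.0, reduced costs: (15.0, 9.0)
  x^k = (0.0, 0.0), subgradient = b - a^T x = 10.0
  y^{k+1} = 0.0 + 0.25*10.0 = 2.5
Step 2: y^k = 2.5, reduced costs: (2.5, -3.5)
  x^k = (0.0, 3.0), subgradient = b - a^T x = -5.0
  y^{k+1} = 2.5 + 0.25*-5.0 = 1.25
Step 3: y^k = 1.25, reduced costs: (8.75, 2.75)
  x^k = (0.0, 0.0), subgradient = b - a^T x = 10.0
  y^{k+1} = 1.25 + 0.25*10.0 = 3.75
Step 4: y^k = 3.75, reduced costs: (-3.75, -9.75)
  x^k = (3.0, 3.0), subgradient = b - a^T x = -20.0
  y^{k+1} = 3.75 + 0.25*-20.0 = -1.25
Dual objective at y_4 = -1.25: reduced costs (21.25, 15.25), box minimizer x = (0.0, 0.0)
g(y_4) = b*y + (c1 - a1*y)*x1 + (c2 - a2*y)*x2 = 10*(-1.25) + 21.25*0.0 + 15.25*0.0 = -12.5 + 0.0 + 0.0 = -12.5


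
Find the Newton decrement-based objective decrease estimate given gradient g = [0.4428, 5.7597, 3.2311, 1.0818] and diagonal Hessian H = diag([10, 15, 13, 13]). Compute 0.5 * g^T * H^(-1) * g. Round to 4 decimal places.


Step 1: H is diagonal, so H^(-1) * g = [0.0443, 0.384, 0.2485, 0.0832].
Step 2: g^T H^(-1) g = sum_i g_i^2 / H_ii
  = (0.4428)^2/10 + (5.7597)^2/15 + (3.2311)^2/13 + (1.0818)^2/13
  = 0.0196 + 2.2116 + 0.8031 + 0.09 = 3.1243
Step 3: Objective decrease = 0.5 * g^T H^(-1) g = 1.5622


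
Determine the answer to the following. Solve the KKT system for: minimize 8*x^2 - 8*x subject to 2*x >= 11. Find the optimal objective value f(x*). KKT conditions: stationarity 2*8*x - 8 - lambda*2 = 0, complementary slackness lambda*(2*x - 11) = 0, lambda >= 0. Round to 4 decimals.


Step 1: Try lambda = 0 (constraint inactive).
x_unc = 8/(2*8) = 0.5
Check: 2*0.5 = 1.0 < 11 -- violated!
Step 2: Constraint must be active: 2*x = 11
x* = 11/2 = 5.5
lambda = (2*8*5.5 - 8)/2 = 40.0
Step 3: Compute optimal value.
f(x*) = 8*5.5^2 - 8*5.5 = 198.0


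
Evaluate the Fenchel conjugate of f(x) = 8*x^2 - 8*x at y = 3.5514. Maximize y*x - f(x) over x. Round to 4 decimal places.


f*(y) = sup_x {y*x - a*x^2 - b*x} = sup_x {(y-b)*x - a*x^2}
FOC: (y - b) - 2a*x = 0 => x* = (y - b)/(2a)
x* = (3.5514 + 8)/(2*8) = 0.722
f*(3.5514) = (y-b)^2/(4a) = (3.5514 + 8)^2/(4*8)
= 133.4348/32 = 4.1698


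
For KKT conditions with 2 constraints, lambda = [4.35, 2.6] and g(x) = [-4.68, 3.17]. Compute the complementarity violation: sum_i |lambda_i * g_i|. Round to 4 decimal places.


KKT complementary slackness check:
lambda_1 * g_1 = 4.35 * -4.68 = -20.358
lambda_2 * g_2 = 2.6 * 3.17 = 8.242
Total violation = 20.358 + 8.242 = 28.6


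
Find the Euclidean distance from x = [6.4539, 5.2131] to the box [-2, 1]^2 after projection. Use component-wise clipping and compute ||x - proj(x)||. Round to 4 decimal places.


Project each component onto [-2, 1].
clip(6.4539) = 1.0, clip(5.2131) = 1.0
Projection = [1.0, 1.0]
Squared diffs: [29.745, 17.7502]
Distance = sqrt(47.4952) = 6.8917


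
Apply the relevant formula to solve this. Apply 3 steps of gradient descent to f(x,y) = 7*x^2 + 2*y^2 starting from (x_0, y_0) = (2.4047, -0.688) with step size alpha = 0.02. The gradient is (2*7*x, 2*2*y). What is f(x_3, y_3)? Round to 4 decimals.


Gradient descent on f(x,y) = 7*x^2 + 2*y^2.
Starting point: (2.4047, -0.688), alpha = 0.02
Step 1: grad_x = 2*7*2.4047 = 33.6658, grad_y = 2*2*-0.688 = -2.752
  x_1 = 2.4047 - 0.02*33.6658 = 1.7314
  y_1 = -0.688 - 0.02*-2.752 = -0.633
Step 2: grad_x = 2*7*1.7314 = 24.2394, grad_y = 2*2*-0.633 = -2.5318
  x_2 = 1.7314 - 0.02*24.2394 = 1.2466
  y_2 = -0.633 - 0.02*-2.5318 = -0.5823
Step 3: grad_x = 2*7*1.2466 = 17.4524, grad_y = 2*2*-0.5823 = -2.3293
  x_3 = 1.2466 - 0.02*17.4524 = 0.8975
  y_3 = -0.5823 - 0.02*-2.3293 = -0.5357
f(0.8975, -0.5357) = 7*0.8975^2 + 2*(-0.5357)^2 = 6.2132


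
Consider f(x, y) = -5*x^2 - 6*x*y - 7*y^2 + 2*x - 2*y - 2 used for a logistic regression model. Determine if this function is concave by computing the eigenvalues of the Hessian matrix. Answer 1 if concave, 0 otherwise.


The Hessian of f(x,y) = -5*x^2 - 6*x*y - 7*y^2 + 2*x - 2*y - 2 is:
H = [[-10, -6], [-6, -14]]
Trace = -10 - 14 = -24
Determinant = -10*-14 - (-6)^2 = 104
Discriminant = (-24)^2 - 4*104 = 160.0
Eigenvalues: lambda_1 = -18.3246, lambda_2 = -5.6754
The function is concave.

1


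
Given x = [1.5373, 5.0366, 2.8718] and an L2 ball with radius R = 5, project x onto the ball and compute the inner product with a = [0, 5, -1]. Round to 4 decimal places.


Step 1: Compute ||x|| (intermediates to 6 decimals).
||x|| = sqrt(1.5373^2 + 5.0366^2 + 2.8718^2) = 5.998155
Step 2: Project.
Since ||x|| > R, scale = R/||x|| = 5/5.998155 = 0.83359, proj(x) = scale * x
proj(x) = [1.281478, 4.198459, 2.393904]
Step 3: Dot product.
a^T * proj(x) = 0*1.281478 + 5*4.198459 - 1*2.393904 = 18.5984


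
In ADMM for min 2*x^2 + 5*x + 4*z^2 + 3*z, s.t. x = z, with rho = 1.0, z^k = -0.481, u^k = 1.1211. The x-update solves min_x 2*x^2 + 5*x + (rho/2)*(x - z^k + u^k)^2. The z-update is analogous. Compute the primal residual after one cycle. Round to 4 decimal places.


ADMM iteration with rho = 1.0, z^k = -0.481, u^k = 1.1211
Step 1: x-update.
Minimize 2*x^2 + 5*x + (1.0/2)*(x + 0.481 + 1.1211)^2
FOC: (2*2 + 1.0)*x = -5 + 1.0*(-0.481 - 1.1211)
x^{k+1} = -1.3204
Step 2: z-update.
Minimize 4*z^2 + 3*z + (1.0/2)*(-1.3204 - z + 1.1211)^2
FOC: (2*4 + 1.0)*z = -3 + 1.0*(-1.3204 + 1.1211)
z^{k+1} = -0.3555
Step 3: u-update.
u^{k+1} = 1.1211 - 1.3204 + 0.3555 = 0.1562
Step 4: Primal residual = |-1.3204 + 0.3555| = 0.9649


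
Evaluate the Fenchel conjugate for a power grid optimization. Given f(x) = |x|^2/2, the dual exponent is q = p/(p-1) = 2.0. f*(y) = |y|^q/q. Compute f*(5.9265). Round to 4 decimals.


The conjugate exponent q satisfies 1/p + 1/q = 1.
p = 2, so q = 2/(2 - 1) = 2.0
|y|^q = 5.9265^2.0 = 35.1234
f*(5.9265) = 35.1234 / 2.0 = 17.5617


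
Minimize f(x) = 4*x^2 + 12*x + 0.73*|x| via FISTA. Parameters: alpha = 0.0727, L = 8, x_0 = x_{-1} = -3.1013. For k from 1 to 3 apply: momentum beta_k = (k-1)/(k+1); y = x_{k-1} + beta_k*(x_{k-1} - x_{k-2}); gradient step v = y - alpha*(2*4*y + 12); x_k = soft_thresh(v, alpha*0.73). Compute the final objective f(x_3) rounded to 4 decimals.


FISTA on f(x) = 4*x^2 + 12*x + 0.73*|x|
L = 8, alpha = 0.0727
Iteration 1: beta = 0.0, y = -3.1013 + 0.0*(-3.1013 + 3.1013) = -3.1013
  grad(y) = -12.8104, v = y - alpha*grad = -2.17
  prox(v) = soft_thresh(-2.17, 0.0531) = -2.1169
Iteration 2: beta = 0.3333, y = -2.1169 + 0.3333*(-2.1169 + 3.1013) = -1.7888
  grad(y) = -2.3103, v = y - alpha*grad = -1.6208
  prox(v) = soft_thresh(-1.6208, 0.0531) = -1.5678
Iteration 3: beta = 0.5, y = -1.5678 + 0.5*(-1.5678 + 2.1169) = -1.2932
  grad(y) = 1.6546, v = y - alpha*grad = -1.4135
  prox(v) = soft_thresh(-1.4135, 0.0531) = -1.3604
f(x_3) = 4*(-1.3604)^2 + 12*(-1.3604) + 0.73*|-1.3604| = -7.929


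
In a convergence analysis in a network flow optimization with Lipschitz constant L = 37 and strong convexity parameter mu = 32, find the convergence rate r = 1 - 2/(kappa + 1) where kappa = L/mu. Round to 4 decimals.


Step 1: Compute the condition number.
kappa = L/mu = 37/32 = 1.1563
Step 2: Compute the convergence rate.
r = 1 - 2/(kappa + 1) = 1 - 2*mu/(L + mu) = (L - mu)/(L + mu) = 5/69 = 0.0725


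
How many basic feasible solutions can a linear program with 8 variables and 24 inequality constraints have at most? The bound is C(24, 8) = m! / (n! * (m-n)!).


Each vertex corresponds to some choice of n active constraints out of m, so the number of vertices is at most C(m, n) = m! / (n!(m-n)!).
m = 24, n = 8
Numerator: 24 * 23 * 22 * 21 * 20 * 19 * 18 * 17
Denominator: 8! = 40320
C(24, 8) = 735471


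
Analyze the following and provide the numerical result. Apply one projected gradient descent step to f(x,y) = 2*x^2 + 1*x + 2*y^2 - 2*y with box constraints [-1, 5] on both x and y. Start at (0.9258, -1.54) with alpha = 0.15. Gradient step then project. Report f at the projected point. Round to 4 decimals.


Step 1: Compute gradient at (0.9258, -1.54).
grad_x = 2*2*0.9258 + 1 = 4.7032
grad_y = 2*2*-1.54 - 2 = -8.16
Step 2: Gradient step.
x_raw = 0.9258 - 0.15*4.7032 = 0.2203
y_raw = -1.54 - 0.15*-8.16 = -0.316
Step 3: Project onto [-1, 5].
x_proj = clip(0.2203) = 0.2203
y_proj = clip(-0.316) = -0.316
Step 4: Evaluate f.
f(0.2203, -0.316) = 1.1491
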